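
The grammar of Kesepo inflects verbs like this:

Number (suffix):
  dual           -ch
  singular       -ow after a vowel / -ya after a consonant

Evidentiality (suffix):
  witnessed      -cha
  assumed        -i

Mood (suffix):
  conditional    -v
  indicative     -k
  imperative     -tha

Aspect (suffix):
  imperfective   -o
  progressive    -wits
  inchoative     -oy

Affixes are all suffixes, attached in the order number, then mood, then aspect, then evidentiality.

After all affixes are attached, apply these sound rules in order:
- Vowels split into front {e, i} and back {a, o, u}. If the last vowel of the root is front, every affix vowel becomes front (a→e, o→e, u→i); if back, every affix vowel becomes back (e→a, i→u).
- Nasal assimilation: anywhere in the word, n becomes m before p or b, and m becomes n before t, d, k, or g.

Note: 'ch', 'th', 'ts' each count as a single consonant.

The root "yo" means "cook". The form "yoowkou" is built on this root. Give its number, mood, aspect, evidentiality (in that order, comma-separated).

singular, indicative, imperfective, assumed

Segment: yo-ow-k-o-i.
number: -ow/ya → singular.
mood: -k → indicative.
aspect: -o → imperfective.
evidentiality: -i → assumed.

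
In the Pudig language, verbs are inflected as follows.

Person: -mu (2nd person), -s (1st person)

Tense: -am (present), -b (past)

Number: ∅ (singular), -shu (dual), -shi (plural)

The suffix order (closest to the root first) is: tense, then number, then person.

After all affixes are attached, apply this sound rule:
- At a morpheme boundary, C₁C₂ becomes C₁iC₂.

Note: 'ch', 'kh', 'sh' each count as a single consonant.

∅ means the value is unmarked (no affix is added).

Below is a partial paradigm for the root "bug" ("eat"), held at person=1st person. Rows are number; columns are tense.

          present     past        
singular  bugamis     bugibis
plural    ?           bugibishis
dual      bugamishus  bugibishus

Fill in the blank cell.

bugamishis

Attach tense present -am → bugam.
Attach number plural -shi → bugamshi.
Attach person 1st person -s → bugamshis.
Apply epenthesis: bugamshis → bugamishis.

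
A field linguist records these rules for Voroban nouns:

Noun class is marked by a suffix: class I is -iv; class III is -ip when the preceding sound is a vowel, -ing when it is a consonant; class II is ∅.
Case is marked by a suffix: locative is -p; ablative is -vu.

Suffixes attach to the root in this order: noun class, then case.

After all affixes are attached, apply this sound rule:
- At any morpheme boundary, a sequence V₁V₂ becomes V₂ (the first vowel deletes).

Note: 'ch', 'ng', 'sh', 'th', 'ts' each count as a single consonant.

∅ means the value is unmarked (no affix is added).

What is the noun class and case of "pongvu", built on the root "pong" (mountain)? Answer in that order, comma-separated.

class II, ablative

Segment: pong-vu.
noun class: ∅ → class II.
case: -vu → ablative.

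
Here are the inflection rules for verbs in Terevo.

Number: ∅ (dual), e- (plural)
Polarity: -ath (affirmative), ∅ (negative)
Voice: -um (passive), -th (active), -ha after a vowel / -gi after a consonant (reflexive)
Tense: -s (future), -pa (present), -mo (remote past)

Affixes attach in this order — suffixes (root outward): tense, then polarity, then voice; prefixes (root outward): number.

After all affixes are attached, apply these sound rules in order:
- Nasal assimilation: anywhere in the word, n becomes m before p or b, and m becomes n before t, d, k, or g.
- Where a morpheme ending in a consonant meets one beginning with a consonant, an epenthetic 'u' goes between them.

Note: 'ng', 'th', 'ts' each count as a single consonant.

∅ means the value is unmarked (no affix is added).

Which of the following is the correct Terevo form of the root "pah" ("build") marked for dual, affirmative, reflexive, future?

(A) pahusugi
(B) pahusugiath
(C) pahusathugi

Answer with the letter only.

Attach tense future -s → pahs.
number = dual: zero marking, form stays pahs.
Attach polarity affirmative -ath → pahsath.
Attach voice reflexive -gi (after consonant 'th') → pahsathgi.
Nasal assimilation: no change.
Apply epenthesis: pahsathgi → pahusathugi.
So the correct form is pahusathugi, option (C).
(A) pahusugi is wrong: it uses negative instead of affirmative for polarity.
(B) pahusugiath is wrong: it has the affixes in the wrong order.

C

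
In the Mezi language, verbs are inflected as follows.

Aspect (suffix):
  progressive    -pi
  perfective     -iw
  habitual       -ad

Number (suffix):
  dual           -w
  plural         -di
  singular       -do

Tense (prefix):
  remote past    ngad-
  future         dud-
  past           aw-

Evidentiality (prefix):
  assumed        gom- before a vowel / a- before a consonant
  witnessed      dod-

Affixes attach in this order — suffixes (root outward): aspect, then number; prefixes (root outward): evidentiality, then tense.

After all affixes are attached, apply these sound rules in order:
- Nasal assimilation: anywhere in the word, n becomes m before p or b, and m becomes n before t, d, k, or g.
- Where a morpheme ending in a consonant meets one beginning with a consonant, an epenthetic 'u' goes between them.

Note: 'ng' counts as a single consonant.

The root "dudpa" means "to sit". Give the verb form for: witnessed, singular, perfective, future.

dududodududpaiwudo

Attach evidentiality witnessed dod- → doddudpa.
Attach aspect perfective -iw → doddudpaiw.
Attach number singular -do → doddudpaiwdo.
Attach tense future dud- → duddoddudpaiwdo.
Nasal assimilation: no change.
Apply epenthesis: duddoddudpaiwdo → dududodududpaiwudo.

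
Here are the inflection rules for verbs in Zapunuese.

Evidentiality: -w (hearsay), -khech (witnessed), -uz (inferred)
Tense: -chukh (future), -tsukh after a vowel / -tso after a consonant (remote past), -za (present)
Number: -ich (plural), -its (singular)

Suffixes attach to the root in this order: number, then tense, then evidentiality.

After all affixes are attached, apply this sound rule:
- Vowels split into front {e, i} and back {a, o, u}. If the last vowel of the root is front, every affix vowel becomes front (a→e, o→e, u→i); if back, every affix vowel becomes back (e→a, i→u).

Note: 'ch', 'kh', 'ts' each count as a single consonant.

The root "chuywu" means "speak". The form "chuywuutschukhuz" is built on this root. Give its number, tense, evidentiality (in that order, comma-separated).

Segment: chuywu-its-chukh-uz.
number: -its → singular.
tense: -chukh → future.
evidentiality: -uz → inferred.

singular, future, inferred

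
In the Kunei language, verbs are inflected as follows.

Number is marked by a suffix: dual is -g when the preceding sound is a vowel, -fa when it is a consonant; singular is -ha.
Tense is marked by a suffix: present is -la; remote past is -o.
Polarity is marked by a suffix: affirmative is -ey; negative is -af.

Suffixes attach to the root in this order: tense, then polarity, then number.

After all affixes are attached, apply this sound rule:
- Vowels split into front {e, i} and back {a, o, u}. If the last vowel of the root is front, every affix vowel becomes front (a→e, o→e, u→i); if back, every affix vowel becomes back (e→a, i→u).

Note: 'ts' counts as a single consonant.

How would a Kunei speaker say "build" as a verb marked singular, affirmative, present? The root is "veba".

vebalaayha

Attach tense present -la → vebala.
Attach polarity affirmative -ey → vebalaey.
Attach number singular -ha → vebalaeyha.
Apply vowel harmony: vebalaeyha → vebalaayha.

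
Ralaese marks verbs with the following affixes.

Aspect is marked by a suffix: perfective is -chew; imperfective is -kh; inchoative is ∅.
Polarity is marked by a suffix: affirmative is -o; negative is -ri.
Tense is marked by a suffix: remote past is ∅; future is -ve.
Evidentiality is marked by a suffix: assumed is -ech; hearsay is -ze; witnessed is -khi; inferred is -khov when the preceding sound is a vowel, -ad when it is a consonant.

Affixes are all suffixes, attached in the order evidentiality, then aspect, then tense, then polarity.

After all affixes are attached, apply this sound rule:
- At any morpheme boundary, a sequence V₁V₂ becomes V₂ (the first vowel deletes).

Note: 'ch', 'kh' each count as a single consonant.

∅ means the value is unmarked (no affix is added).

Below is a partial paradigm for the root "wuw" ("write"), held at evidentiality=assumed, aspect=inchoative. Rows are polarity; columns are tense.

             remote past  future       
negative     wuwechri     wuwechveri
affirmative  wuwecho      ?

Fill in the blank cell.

Attach evidentiality assumed -ech → wuwech.
aspect = inchoative: zero marking, form stays wuwech.
Attach tense future -ve → wuwechve.
Attach polarity affirmative -o → wuwechveo.
Apply vowel deletion: wuwechveo → wuwechvo.

wuwechvo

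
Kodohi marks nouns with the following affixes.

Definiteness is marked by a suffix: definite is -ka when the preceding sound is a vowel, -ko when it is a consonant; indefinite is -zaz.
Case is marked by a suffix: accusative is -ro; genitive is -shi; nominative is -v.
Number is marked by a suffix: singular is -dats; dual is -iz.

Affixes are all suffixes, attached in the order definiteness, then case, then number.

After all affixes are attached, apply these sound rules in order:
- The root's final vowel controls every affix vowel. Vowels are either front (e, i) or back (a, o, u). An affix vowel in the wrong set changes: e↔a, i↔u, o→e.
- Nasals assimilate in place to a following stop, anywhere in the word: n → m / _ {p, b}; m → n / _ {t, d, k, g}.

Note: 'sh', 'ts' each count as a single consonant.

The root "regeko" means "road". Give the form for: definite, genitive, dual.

regekokashuuz

Attach definiteness definite -ka (after vowel 'o') → regekoka.
Attach case genitive -shi → regekokashi.
Attach number dual -iz → regekokashiiz.
Apply vowel harmony: regekokashiiz → regekokashuuz.
Nasal assimilation: no change.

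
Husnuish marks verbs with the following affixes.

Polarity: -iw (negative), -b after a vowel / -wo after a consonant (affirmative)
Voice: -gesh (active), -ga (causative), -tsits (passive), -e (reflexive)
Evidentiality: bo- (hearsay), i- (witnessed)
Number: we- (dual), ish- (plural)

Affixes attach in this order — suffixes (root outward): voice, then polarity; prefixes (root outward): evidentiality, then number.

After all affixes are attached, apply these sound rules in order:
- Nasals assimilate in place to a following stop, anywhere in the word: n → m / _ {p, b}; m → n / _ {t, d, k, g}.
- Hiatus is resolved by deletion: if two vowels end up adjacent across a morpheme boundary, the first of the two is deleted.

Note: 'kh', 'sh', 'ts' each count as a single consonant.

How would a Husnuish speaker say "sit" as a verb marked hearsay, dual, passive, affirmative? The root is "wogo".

Attach evidentiality hearsay bo- → bowogo.
Attach number dual we- → webowogo.
Attach voice passive -tsits → webowogotsits.
Attach polarity affirmative -wo (after consonant 'ts') → webowogotsitswo.
Nasal assimilation: no change.
Vowel deletion: no change.

webowogotsitswo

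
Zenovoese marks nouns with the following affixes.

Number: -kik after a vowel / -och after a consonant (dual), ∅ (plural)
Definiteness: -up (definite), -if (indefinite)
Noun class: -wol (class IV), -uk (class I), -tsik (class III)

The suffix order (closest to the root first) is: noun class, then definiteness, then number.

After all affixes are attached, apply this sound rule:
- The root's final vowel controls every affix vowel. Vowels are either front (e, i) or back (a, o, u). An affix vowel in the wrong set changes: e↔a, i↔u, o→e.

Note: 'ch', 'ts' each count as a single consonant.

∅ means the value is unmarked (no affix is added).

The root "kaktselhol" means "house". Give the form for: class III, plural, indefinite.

kaktselholtsukuf

Attach noun class class III -tsik → kaktselholtsik.
Attach definiteness indefinite -if → kaktselholtsikif.
number = plural: zero marking, form stays kaktselholtsikif.
Apply vowel harmony: kaktselholtsikif → kaktselholtsukuf.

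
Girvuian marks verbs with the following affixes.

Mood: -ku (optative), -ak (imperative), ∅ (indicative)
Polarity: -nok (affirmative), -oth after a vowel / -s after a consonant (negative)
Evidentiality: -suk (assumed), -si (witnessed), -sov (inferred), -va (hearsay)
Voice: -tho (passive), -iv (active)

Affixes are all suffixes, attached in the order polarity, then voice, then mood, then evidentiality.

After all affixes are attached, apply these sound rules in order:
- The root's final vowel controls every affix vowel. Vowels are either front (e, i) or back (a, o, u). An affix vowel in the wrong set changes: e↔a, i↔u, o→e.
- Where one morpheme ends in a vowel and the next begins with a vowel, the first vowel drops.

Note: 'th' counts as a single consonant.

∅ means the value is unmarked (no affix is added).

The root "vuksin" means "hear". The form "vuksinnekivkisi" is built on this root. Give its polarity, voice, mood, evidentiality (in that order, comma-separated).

Segment: vuksin-nok-iv-ku-si.
polarity: -nok → affirmative.
voice: -iv → active.
mood: -ku → optative.
evidentiality: -si → witnessed.

affirmative, active, optative, witnessed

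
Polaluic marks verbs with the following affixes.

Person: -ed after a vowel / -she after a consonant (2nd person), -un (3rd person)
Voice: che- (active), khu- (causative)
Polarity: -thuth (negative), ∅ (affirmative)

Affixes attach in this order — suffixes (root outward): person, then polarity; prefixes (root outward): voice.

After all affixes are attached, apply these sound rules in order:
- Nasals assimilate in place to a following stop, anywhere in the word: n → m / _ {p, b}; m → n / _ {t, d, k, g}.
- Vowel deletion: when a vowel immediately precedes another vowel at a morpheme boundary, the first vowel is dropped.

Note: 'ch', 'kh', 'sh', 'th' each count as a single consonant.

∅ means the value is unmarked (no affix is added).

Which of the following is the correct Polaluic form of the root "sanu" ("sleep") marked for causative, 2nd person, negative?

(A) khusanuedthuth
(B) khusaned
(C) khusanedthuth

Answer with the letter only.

C

Attach person 2nd person -ed (after vowel 'u') → sanued.
Attach voice causative khu- → khusanued.
Attach polarity negative -thuth → khusanuedthuth.
Nasal assimilation: no change.
Apply vowel deletion: khusanuedthuth → khusanedthuth.
So the correct form is khusanedthuth, option (C).
(A) khusanuedthuth is wrong: it fails to apply the sound rule(s).
(B) khusaned is wrong: it uses affirmative instead of negative for polarity.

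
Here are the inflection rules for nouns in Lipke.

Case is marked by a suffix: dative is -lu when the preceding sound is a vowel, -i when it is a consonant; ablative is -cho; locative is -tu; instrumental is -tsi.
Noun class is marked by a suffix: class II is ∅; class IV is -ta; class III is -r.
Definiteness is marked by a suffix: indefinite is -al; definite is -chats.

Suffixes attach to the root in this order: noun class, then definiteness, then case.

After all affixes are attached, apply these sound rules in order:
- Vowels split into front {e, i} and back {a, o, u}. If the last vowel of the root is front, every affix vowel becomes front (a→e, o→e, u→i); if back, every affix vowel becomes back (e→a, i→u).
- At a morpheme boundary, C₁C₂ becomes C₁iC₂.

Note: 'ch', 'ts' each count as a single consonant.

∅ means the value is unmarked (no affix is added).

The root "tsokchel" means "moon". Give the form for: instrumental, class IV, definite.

Attach noun class class IV -ta → tsokchelta.
Attach definiteness definite -chats → tsokcheltachats.
Attach case instrumental -tsi → tsokcheltachatstsi.
Apply vowel harmony: tsokcheltachatstsi → tsokcheltechetstsi.
Apply epenthesis: tsokcheltechetstsi → tsokchelitechetsitsi.

tsokchelitechetsitsi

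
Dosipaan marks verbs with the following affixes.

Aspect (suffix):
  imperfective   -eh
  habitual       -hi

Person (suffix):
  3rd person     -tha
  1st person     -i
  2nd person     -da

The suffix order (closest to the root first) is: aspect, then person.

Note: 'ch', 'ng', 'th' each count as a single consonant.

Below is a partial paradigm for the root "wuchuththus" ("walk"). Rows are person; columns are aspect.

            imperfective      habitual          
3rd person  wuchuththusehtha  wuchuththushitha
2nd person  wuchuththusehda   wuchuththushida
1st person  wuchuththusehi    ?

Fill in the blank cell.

wuchuththushii

Attach aspect habitual -hi → wuchuththushi.
Attach person 1st person -i → wuchuththushii.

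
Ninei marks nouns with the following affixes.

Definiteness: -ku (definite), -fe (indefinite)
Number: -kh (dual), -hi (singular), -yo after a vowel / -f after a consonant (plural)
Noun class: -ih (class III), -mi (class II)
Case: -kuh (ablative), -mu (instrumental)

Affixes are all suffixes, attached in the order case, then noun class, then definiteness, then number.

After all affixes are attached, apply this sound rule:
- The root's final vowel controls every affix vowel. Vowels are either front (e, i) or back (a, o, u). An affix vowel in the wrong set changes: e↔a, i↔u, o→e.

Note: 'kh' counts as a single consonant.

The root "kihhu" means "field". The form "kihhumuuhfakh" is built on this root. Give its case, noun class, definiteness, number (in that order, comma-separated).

Segment: kihhu-mu-ih-fe-kh.
case: -mu → instrumental.
noun class: -ih → class III.
definiteness: -fe → indefinite.
number: -kh → dual.

instrumental, class III, indefinite, dual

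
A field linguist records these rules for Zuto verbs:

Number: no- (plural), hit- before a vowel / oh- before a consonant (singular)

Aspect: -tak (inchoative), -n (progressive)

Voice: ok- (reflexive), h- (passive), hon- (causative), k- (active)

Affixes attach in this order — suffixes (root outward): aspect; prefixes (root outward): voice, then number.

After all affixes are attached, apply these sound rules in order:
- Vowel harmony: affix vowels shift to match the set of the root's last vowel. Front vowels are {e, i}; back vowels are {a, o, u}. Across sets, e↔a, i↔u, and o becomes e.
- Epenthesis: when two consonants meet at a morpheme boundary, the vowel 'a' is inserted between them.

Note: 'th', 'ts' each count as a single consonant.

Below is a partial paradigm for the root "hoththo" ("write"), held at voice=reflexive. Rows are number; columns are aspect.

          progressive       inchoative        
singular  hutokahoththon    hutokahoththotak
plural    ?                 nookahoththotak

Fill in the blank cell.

Attach voice reflexive ok- → okhoththo.
Attach aspect progressive -n → okhoththon.
Attach number plural no- → nookhoththon.
Vowel harmony: no change.
Apply epenthesis: nookhoththon → nookahoththon.

nookahoththon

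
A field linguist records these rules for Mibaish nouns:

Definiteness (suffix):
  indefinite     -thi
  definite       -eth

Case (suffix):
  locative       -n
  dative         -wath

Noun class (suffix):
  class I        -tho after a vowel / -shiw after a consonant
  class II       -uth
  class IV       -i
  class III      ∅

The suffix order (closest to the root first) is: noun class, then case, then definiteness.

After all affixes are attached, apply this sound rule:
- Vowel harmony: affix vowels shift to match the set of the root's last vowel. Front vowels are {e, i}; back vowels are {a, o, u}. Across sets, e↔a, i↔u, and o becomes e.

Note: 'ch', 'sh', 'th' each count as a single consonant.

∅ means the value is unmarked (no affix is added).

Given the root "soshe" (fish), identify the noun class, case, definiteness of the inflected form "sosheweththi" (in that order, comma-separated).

class III, dative, indefinite

Segment: soshe-wath-thi.
noun class: ∅ → class III.
case: -wath → dative.
definiteness: -thi → indefinite.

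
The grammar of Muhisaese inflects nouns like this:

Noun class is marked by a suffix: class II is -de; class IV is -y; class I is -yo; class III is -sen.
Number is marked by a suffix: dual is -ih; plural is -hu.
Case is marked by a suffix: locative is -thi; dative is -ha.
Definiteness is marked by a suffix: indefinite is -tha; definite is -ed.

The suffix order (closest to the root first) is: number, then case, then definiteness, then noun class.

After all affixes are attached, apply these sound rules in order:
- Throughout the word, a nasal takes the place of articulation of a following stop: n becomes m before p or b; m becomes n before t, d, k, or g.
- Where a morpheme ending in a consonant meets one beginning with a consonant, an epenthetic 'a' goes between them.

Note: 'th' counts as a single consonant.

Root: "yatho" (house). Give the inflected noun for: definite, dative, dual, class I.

Attach number dual -ih → yathoih.
Attach case dative -ha → yathoihha.
Attach definiteness definite -ed → yathoihhaed.
Attach noun class class I -yo → yathoihhaedyo.
Nasal assimilation: no change.
Apply epenthesis: yathoihhaedyo → yathoihahaedayo.

yathoihahaedayo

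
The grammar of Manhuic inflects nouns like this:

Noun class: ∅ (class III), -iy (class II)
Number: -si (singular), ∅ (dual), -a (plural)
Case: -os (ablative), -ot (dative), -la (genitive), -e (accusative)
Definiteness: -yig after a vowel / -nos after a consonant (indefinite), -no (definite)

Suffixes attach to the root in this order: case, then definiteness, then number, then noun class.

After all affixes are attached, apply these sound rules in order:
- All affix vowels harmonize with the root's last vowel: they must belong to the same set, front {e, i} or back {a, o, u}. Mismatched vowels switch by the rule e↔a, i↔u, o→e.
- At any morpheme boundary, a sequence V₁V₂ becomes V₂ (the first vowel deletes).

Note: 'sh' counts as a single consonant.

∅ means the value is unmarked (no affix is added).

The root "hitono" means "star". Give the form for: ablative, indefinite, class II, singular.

Attach case ablative -os → hitonoos.
Attach definiteness indefinite -nos (after consonant 's') → hitonoosnos.
Attach number singular -si → hitonoosnossi.
Attach noun class class II -iy → hitonoosnossiiy.
Apply vowel harmony: hitonoosnossiiy → hitonoosnossuuy.
Apply vowel deletion: hitonoosnossuuy → hitonosnossuy.

hitonosnossuy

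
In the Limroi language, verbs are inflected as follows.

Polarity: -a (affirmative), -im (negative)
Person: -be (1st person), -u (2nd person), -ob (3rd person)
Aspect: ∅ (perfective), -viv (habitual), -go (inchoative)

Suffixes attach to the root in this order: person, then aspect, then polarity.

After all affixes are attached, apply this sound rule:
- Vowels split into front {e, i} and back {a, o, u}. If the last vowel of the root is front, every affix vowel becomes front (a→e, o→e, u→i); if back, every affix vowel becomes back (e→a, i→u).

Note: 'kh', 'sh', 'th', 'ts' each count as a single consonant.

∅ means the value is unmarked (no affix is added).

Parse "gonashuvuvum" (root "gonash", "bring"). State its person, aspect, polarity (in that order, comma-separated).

Segment: gonash-u-viv-im.
person: -u → 2nd person.
aspect: -viv → habitual.
polarity: -im → negative.

2nd person, habitual, negative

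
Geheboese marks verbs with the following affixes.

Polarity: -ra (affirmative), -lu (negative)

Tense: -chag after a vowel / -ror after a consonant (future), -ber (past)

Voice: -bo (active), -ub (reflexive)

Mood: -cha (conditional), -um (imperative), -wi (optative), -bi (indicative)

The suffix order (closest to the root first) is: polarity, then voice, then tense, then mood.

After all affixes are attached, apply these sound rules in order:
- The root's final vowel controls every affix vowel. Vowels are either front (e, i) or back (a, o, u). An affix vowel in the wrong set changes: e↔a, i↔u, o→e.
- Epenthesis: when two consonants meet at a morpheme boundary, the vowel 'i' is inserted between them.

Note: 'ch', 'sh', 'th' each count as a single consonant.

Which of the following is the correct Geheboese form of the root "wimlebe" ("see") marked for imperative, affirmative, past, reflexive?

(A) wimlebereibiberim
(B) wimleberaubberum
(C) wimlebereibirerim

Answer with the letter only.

A

Attach polarity affirmative -ra → wimlebera.
Attach voice reflexive -ub → wimleberaub.
Attach tense past -ber → wimleberaubber.
Attach mood imperative -um → wimleberaubberum.
Apply vowel harmony: wimleberaubberum → wimlebereibberim.
Apply epenthesis: wimlebereibberim → wimlebereibiberim.
So the correct form is wimlebereibiberim, option (A).
(B) wimleberaubberum is wrong: it fails to apply the sound rule(s).
(C) wimlebereibirerim is wrong: it uses future instead of past for tense.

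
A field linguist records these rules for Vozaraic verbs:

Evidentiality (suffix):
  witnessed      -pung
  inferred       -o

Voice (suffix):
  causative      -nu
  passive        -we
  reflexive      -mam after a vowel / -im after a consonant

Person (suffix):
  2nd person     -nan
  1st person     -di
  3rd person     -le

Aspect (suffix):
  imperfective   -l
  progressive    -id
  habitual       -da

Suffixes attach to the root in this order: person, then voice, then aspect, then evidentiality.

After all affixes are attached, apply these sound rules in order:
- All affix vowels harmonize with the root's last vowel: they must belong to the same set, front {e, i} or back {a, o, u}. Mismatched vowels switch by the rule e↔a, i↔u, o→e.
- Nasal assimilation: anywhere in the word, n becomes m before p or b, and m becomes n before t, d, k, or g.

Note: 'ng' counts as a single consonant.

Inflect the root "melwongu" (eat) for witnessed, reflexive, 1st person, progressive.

Attach person 1st person -di → melwongudi.
Attach voice reflexive -mam (after vowel 'i') → melwongudimam.
Attach aspect progressive -id → melwongudimamid.
Attach evidentiality witnessed -pung → melwongudimamidpung.
Apply vowel harmony: melwongudimamidpung → melwongudumamudpung.
Nasal assimilation: no change.

melwongudumamudpung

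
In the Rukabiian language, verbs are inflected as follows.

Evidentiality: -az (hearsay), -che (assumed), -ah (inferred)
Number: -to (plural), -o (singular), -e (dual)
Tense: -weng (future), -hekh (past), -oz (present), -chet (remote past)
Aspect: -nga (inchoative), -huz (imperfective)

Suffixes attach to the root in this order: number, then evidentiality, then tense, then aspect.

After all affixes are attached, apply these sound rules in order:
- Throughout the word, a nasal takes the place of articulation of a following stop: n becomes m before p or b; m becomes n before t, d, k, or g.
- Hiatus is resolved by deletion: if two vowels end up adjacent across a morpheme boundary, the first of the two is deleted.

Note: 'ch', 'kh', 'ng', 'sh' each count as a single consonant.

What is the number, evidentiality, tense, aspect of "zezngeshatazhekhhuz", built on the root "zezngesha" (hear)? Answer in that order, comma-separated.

plural, hearsay, past, imperfective

Segment: zezngesha-to-az-hekh-huz.
number: -to → plural.
evidentiality: -az → hearsay.
tense: -hekh → past.
aspect: -huz → imperfective.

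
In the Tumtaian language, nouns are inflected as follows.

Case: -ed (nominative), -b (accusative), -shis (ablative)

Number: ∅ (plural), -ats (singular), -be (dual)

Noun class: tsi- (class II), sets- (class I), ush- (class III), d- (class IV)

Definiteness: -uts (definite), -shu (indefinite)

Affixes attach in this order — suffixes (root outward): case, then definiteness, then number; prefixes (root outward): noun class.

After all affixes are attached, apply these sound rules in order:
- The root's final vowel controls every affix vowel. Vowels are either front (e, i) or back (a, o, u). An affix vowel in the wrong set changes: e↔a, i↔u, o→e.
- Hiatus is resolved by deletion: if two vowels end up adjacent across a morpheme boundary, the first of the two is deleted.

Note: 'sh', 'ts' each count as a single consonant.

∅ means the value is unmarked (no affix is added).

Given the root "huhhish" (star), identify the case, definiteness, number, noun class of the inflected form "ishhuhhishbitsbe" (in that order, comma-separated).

accusative, definite, dual, class III

Segment: ush-huhhish-b-uts-be.
case: -b → accusative.
definiteness: -uts → definite.
number: -be → dual.
noun class: ush- → class III.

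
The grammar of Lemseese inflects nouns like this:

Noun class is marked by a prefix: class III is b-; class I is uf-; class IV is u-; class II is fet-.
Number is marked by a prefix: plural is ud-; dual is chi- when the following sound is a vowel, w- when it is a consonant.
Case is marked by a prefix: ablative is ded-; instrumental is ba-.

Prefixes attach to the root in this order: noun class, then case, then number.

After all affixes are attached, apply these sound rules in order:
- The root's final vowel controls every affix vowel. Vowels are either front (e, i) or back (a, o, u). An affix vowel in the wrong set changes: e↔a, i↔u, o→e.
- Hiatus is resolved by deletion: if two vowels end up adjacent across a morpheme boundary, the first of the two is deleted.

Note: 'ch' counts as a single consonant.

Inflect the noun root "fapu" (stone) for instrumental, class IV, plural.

Attach noun class class IV u- → ufapu.
Attach case instrumental ba- → baufapu.
Attach number plural ud- → udbaufapu.
Vowel harmony: no change.
Apply vowel deletion: udbaufapu → udbufapu.

udbufapu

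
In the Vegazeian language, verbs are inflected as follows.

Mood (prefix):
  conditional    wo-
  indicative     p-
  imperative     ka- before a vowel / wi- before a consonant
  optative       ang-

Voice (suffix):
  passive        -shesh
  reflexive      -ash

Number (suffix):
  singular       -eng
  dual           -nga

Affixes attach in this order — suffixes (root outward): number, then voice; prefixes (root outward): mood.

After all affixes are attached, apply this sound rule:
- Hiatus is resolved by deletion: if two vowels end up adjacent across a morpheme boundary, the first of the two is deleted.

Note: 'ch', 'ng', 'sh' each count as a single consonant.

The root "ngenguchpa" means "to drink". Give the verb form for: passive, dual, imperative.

Attach mood imperative wi- (before consonant 'ng') → wingenguchpa.
Attach number dual -nga → wingenguchpanga.
Attach voice passive -shesh → wingenguchpangashesh.
Vowel deletion: no change.

wingenguchpangashesh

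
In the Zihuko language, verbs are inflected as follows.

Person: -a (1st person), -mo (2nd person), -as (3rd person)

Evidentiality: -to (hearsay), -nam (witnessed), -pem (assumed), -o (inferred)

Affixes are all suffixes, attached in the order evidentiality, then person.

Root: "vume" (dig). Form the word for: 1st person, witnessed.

Attach evidentiality witnessed -nam → vumenam.
Attach person 1st person -a → vumenama.

vumenama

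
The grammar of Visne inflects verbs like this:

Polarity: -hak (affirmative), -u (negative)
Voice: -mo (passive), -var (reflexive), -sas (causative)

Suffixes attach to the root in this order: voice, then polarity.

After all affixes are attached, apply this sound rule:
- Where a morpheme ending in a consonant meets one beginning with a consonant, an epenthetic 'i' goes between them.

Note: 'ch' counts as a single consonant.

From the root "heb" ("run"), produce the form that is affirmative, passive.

Attach voice passive -mo → hebmo.
Attach polarity affirmative -hak → hebmohak.
Apply epenthesis: hebmohak → hebimohak.

hebimohak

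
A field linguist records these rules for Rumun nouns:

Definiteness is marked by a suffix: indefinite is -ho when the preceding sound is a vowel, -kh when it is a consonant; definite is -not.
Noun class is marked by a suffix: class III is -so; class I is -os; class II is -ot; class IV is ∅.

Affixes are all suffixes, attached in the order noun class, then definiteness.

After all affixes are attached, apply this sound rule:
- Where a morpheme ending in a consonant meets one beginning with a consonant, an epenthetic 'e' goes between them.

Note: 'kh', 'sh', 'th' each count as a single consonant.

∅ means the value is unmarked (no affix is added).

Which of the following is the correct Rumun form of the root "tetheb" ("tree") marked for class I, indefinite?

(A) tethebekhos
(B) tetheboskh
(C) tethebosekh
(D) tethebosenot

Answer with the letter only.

Attach noun class class I -os → tethebos.
Attach definiteness indefinite -kh (after consonant 's') → tetheboskh.
Apply epenthesis: tetheboskh → tethebosekh.
So the correct form is tethebosekh, option (C).
(D) tethebosenot is wrong: it uses definite instead of indefinite for definiteness.
(B) tetheboskh is wrong: it fails to apply the sound rule(s).
(A) tethebekhos is wrong: it has the affixes in the wrong order.

C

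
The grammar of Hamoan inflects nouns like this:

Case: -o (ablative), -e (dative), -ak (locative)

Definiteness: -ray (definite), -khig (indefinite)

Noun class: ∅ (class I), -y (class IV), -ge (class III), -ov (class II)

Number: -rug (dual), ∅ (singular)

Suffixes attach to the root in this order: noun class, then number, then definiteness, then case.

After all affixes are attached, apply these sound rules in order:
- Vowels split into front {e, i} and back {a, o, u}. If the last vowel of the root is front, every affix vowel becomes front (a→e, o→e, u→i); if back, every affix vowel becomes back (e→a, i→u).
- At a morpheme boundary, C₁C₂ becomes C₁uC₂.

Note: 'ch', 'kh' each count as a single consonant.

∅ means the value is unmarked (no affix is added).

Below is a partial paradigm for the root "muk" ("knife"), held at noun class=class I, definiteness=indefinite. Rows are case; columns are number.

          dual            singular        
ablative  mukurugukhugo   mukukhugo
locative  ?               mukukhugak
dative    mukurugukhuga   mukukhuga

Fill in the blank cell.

mukurugukhugak

noun class = class I: zero marking, form stays muk.
Attach number dual -rug → mukrug.
Attach definiteness indefinite -khig → mukrugkhig.
Attach case locative -ak → mukrugkhigak.
Apply vowel harmony: mukrugkhigak → mukrugkhugak.
Apply epenthesis: mukrugkhugak → mukurugukhugak.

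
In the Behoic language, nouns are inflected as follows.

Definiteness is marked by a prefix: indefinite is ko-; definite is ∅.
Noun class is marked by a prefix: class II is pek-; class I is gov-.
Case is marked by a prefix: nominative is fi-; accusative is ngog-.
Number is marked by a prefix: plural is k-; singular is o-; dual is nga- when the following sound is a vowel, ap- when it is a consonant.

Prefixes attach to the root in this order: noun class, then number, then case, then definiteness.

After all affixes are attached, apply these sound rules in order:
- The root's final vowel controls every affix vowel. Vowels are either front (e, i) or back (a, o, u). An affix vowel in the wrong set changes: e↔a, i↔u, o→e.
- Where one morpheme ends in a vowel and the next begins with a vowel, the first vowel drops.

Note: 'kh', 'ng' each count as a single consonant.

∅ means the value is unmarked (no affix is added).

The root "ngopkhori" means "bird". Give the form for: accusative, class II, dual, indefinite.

kengegeppekngopkhori

Attach noun class class II pek- → pekngopkhori.
Attach number dual ap- (before consonant 'p') → appekngopkhori.
Attach case accusative ngog- → ngogappekngopkhori.
Attach definiteness indefinite ko- → kongogappekngopkhori.
Apply vowel harmony: kongogappekngopkhori → kengegeppekngopkhori.
Vowel deletion: no change.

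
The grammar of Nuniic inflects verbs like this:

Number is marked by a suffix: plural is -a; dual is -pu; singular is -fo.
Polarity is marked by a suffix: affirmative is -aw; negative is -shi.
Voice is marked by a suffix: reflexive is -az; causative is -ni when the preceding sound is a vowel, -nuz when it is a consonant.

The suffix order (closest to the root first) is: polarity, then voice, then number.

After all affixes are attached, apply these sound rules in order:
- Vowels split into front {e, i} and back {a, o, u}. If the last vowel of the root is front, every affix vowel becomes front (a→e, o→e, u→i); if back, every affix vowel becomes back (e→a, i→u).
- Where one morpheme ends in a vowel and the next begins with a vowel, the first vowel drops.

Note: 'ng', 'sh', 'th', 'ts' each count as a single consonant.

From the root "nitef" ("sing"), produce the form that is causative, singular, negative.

nitefshinife

Attach polarity negative -shi → nitefshi.
Attach voice causative -ni (after vowel 'i') → nitefshini.
Attach number singular -fo → nitefshinifo.
Apply vowel harmony: nitefshinifo → nitefshinife.
Vowel deletion: no change.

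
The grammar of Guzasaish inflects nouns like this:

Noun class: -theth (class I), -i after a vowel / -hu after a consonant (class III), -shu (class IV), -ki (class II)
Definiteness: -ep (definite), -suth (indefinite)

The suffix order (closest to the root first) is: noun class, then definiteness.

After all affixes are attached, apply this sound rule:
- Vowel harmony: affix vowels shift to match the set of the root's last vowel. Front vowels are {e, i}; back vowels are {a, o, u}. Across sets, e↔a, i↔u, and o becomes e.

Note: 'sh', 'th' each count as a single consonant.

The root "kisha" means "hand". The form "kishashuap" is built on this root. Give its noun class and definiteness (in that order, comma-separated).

class IV, definite

Segment: kisha-shu-ep.
noun class: -shu → class IV.
definiteness: -ep → definite.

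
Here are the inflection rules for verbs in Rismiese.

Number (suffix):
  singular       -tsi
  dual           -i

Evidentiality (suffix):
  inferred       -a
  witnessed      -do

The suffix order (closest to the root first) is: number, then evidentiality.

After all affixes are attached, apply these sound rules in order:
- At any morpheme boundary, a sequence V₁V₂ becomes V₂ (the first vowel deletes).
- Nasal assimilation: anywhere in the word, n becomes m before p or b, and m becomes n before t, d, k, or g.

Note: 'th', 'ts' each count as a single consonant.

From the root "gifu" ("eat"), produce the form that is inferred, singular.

gifutsa

Attach number singular -tsi → gifutsi.
Attach evidentiality inferred -a → gifutsia.
Apply vowel deletion: gifutsia → gifutsa.
Nasal assimilation: no change.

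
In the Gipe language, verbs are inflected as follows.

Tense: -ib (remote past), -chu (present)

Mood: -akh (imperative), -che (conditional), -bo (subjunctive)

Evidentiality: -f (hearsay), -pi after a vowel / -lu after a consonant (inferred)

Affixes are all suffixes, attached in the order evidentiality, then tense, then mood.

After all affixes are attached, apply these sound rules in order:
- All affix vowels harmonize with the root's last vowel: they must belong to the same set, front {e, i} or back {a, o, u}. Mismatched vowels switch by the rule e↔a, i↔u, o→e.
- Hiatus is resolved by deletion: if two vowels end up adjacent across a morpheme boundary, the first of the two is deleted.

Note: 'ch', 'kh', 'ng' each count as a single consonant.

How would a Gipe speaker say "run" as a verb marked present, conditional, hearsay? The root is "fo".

Attach evidentiality hearsay -f → fof.
Attach tense present -chu → fofchu.
Attach mood conditional -che → fofchuche.
Apply vowel harmony: fofchuche → fofchucha.
Vowel deletion: no change.

fofchucha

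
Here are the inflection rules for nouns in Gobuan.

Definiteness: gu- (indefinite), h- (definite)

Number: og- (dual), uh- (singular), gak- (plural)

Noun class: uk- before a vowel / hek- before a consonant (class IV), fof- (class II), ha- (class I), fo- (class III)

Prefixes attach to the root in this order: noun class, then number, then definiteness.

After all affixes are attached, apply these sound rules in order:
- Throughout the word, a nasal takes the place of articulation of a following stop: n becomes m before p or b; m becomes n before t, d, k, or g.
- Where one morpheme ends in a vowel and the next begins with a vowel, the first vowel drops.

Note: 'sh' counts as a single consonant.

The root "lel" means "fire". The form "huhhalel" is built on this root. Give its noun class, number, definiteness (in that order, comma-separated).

Segment: h-uh-ha-lel.
noun class: ha- → class I.
number: uh- → singular.
definiteness: h- → definite.

class I, singular, definite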